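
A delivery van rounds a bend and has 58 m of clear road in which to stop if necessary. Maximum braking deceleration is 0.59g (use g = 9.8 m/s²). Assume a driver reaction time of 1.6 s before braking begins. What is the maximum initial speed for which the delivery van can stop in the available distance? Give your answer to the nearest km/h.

a = 0.59 × 9.8 = 5.782 m/s².
Stopping distance: v·t_r + v²/(2a) = 58 with t_r = 1.6 s and a = 5.782 m/s².
So v² + 18.502 v − 670.71 = 0.
Positive root: v = −a·t_r + √((a·t_r)² + 2a·d) = −9.251 + √(85.581 + 670.71) = 18.2497 m/s.
18.2497 m/s × 3.6 = 65.699 km/h.

Maximum speed ≈ 66 km/h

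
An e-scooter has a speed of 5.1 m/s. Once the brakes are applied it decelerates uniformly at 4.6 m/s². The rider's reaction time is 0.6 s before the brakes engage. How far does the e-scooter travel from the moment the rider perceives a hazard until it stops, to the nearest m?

Reaction distance = v·t_r = 5.1000 × 0.6 = 3.060 m.
Braking distance = v²/(2a) = 5.1000² / (2 × 4.600) = 26.010 / 9.200 = 2.827 m.
Total = 3.060 + 2.827 = 5.887 m.

Total stopping distance ≈ 6 m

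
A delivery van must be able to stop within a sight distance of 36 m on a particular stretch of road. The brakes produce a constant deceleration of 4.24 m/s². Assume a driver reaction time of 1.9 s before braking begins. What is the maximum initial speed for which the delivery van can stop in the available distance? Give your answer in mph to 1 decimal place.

Stopping distance: v·t_r + v²/(2a) = 36 with t_r = 1.9 s and a = 4.240 m/s².
So v² + 16.112 v − 305.28 = 0.
Positive root: v = −a·t_r + √((a·t_r)² + 2a·d) = −8.056 + √(64.899 + 305.28) = 11.1840 m/s.
11.1840 m/s ÷ 0.44704 = 25.018 mph.

Maximum speed ≈ 25.0 mph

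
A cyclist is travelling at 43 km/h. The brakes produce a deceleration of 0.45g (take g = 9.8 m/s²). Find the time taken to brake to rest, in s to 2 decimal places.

43 km/h ÷ 3.6 = 11.9444 m/s.
a = 0.45 × 9.8 = 4.410 m/s².
Braking time = v/a = 11.9444 / 4.410 = 2.708 s.

Braking time ≈ 2.71 s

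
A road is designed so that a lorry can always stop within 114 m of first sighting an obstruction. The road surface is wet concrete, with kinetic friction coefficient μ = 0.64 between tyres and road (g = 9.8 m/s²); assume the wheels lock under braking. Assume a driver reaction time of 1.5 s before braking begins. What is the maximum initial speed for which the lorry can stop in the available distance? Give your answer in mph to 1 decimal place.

a = μg = 0.64 × 9.8 = 6.272 m/s².
Stopping distance: v·t_r + v²/(2a) = 114 with t_r = 1.5 s and a = 6.272 m/s².
So v² + 18.816 v − 1430.02 = 0.
Positive root: v = −a·t_r + √((a·t_r)² + 2a·d) = −9.408 + √(88.510 + 1430.02) = 29.5603 m/s.
29.5603 m/s ÷ 0.44704 = 66.125 mph.

Maximum speed ≈ 66.1 mph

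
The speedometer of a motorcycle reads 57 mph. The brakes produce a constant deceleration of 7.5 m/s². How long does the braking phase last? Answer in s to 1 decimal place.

57 mph × 0.44704 = 25.4813 m/s.
Braking time = v/a = 25.4813 / 7.500 = 3.398 s.

Braking time ≈ 3.4 s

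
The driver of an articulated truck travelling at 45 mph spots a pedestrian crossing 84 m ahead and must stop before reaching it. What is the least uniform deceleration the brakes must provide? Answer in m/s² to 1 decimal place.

Required deceleration ≈ 2.4 m/s²

45 mph × 0.44704 = 20.1168 m/s.
v² = 2a·d ⇒ a = v²/(2d) = 20.1168² / (2 × 84.000) = 404.686 / 168.000 = 2.4088 m/s².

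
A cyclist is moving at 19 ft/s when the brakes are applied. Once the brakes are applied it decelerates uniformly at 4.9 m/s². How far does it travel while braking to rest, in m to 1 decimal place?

19 ft/s × 0.3048 = 5.7912 m/s.
Braking distance = v²/(2a) = 5.7912² / (2 × 4.900) = 33.538 / 9.800 = 3.422 m.

Braking distance ≈ 3.4 m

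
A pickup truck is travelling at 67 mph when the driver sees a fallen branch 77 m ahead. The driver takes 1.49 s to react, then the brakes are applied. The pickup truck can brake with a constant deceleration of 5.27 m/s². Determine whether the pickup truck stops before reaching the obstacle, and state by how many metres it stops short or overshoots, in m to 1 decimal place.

No — it overshoots by 52.7 m

67 mph × 0.44704 = 29.9517 m/s.
Reaction distance = 29.9517 × 1.49 = 44.628 m.
Braking distance = v²/(2a) = 897.104 / 10.540 = 85.114 m.
Total stopping distance = 44.628 + 85.114 = 129.742 m, vs 77 m available — it cannot stop in time and overshoots by 129.742 − 77 = 52.742 m.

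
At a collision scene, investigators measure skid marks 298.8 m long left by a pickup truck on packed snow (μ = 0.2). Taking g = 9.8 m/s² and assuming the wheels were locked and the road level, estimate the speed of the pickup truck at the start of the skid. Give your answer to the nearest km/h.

Initial speed ≈ 123 km/h

Deceleration a = μg = 0.2 × 9.8 = 1.960 m/s².
v = √(2a·d) = √(2 × 1.960 × 298.8) = √1171.296 = 34.2242 m/s.
= 34.2242 × 3.6 = 123.207 km/h.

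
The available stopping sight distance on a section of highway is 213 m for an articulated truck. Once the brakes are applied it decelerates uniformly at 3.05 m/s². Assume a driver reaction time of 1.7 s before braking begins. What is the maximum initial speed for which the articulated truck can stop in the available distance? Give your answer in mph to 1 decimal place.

Stopping distance: v·t_r + v²/(2a) = 213 with t_r = 1.7 s and a = 3.050 m/s².
So v² + 10.370 v − 1299.30 = 0.
Positive root: v = −a·t_r + √((a·t_r)² + 2a·d) = −5.185 + √(26.884 + 1299.30) = 31.2318 m/s.
31.2318 m/s ÷ 0.44704 = 69.864 mph.

Maximum speed ≈ 69.9 mph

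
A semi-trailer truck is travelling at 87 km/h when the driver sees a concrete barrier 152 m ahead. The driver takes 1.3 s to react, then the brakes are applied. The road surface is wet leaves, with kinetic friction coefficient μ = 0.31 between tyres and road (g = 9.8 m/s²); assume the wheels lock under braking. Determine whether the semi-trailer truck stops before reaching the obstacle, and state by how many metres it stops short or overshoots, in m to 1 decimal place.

Yes — it stops 24.5 m short of the obstacle

87 km/h ÷ 3.6 = 24.1667 m/s.
a = μg = 0.31 × 9.8 = 3.038 m/s².
Reaction distance = 24.1667 × 1.3 = 31.417 m.
Braking distance = v²/(2a) = 584.029 / 6.076 = 96.121 m.
Total stopping distance = 31.417 + 96.121 = 127.538 m, vs 152 m available — it stops with 152 − 127.538 = 24.462 m to spare.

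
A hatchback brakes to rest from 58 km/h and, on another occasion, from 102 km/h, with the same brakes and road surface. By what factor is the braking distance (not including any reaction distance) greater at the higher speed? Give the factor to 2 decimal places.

Braking distance d = v²/(2a), so with a fixed, d ∝ v².
Factor = (102/58)² = 1.7586² = 3.0927.

Factor ≈ 3.09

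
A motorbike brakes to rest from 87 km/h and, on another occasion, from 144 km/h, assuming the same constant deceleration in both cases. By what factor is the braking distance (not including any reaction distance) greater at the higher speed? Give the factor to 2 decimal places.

Braking distance d = v²/(2a), so with a fixed, d ∝ v².
Factor = (144/87)² = 1.6552² = 2.7397.

Factor ≈ 2.74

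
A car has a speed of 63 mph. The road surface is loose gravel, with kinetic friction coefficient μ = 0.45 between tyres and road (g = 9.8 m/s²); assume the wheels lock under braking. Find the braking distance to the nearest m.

Braking distance ≈ 90 m

63 mph × 0.44704 = 28.1635 m/s.
a = μg = 0.45 × 9.8 = 4.410 m/s².
Braking distance = v²/(2a) = 28.1635² / (2 × 4.410) = 793.183 / 8.820 = 89.930 m.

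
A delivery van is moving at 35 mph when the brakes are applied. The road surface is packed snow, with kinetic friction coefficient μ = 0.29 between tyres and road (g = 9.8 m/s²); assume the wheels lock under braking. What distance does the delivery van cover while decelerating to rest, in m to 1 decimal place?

35 mph × 0.44704 = 15.6464 m/s.
a = μg = 0.29 × 9.8 = 2.842 m/s².
Braking distance = v²/(2a) = 15.6464² / (2 × 2.842) = 244.810 / 5.684 = 43.070 m.

Braking distance ≈ 43.1 m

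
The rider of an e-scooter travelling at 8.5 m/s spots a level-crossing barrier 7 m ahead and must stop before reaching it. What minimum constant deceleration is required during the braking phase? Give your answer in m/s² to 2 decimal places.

v² = 2a·d ⇒ a = v²/(2d) = 8.5000² / (2 × 7.000) = 72.250 / 14.000 = 5.1607 m/s².

Required deceleration ≈ 5.16 m/s²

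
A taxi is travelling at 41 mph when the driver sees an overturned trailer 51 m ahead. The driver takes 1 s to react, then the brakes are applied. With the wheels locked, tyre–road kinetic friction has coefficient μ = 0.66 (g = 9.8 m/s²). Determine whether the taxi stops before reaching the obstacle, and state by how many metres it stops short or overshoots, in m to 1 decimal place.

Yes — it stops 6.7 m short of the obstacle

41 mph × 0.44704 = 18.3286 m/s.
a = μg = 0.66 × 9.8 = 6.468 m/s².
Reaction distance = 18.3286 × 1 = 18.329 m.
Braking distance = v²/(2a) = 335.938 / 12.936 = 25.969 m.
Total stopping distance = 18.329 + 25.969 = 44.298 m, vs 51 m available — it stops with 51 − 44.298 = 6.702 m to spare.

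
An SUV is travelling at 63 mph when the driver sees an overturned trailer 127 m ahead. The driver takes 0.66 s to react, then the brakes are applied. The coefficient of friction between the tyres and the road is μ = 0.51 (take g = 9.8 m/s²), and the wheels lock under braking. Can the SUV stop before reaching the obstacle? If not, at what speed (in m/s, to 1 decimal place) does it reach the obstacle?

Yes — it stops about 29.1 m short of the obstacle, so it never reaches it

63 mph × 0.44704 = 28.1635 m/s.
a = μg = 0.51 × 9.8 = 4.998 m/s².
Reaction distance = 28.1635 × 0.66 = 18.588 m.
Braking distance = v²/(2a) = 793.183 / 9.996 = 79.350 m.
Total stopping distance = 18.588 + 79.350 = 97.938 m, vs 127 m available — it stops with 127 − 97.938 = 29.062 m to spare.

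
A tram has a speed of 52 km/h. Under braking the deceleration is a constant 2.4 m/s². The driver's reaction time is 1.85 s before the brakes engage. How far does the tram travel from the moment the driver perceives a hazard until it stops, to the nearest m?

52 km/h ÷ 3.6 = 14.4444 m/s.
Reaction distance = v·t_r = 14.4444 × 1.85 = 26.722 m.
Braking distance = v²/(2a) = 14.4444² / (2 × 2.400) = 208.641 / 4.800 = 43.467 m.
Total = 26.722 + 43.467 = 70.189 m.

Total stopping distance ≈ 70 m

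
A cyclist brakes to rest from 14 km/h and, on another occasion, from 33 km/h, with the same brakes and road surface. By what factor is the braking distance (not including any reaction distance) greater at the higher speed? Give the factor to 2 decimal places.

Braking distance d = v²/(2a), so with a fixed, d ∝ v².
Factor = (33/14)² = 2.3571² = 5.5559.

Factor ≈ 5.56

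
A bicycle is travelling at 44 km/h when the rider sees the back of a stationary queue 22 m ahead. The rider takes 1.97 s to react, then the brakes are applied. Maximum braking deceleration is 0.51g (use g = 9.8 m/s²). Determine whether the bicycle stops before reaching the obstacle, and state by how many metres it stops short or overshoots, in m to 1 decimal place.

No — it overshoots by 17.0 m

44 km/h ÷ 3.6 = 12.2222 m/s.
a = 0.51 × 9.8 = 4.998 m/s².
Reaction distance = 12.2222 × 1.97 = 24.078 m.
Braking distance = v²/(2a) = 149.382 / 9.996 = 14.944 m.
Total stopping distance = 24.078 + 14.944 = 39.022 m, vs 22 m available — it cannot stop in time and overshoots by 39.022 − 22 = 17.022 m.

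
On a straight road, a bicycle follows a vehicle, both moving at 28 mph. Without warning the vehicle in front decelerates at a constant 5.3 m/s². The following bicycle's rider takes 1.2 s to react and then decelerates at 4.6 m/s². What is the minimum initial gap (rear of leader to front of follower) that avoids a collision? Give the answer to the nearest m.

Minimum gap ≈ 17 m

28 mph × 0.44704 = 12.5171 m/s.
Leader travels v²/(2a_L) = 156.678 / 10.600 = 14.781 m before stopping.
Follower covers v·t_r = 12.5171 × 1.2 = 15.021 m while reacting, then v²/(2a_F) = 156.678 / 9.200 = 17.030 m while braking, for a total of 15.021 + 17.030 = 32.051 m.
Since a_F ≤ a_L and the follower starts braking later, the follower is never slower than the leader, so the closest approach is when both have stopped.
Minimum gap = 32.051 − 14.781 = 17.270 m.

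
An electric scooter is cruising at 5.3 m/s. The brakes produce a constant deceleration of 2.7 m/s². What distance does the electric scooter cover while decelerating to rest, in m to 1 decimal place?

Braking distance ≈ 5.2 m

Braking distance = v²/(2a) = 5.3000² / (2 × 2.700) = 28.090 / 5.400 = 5.202 m.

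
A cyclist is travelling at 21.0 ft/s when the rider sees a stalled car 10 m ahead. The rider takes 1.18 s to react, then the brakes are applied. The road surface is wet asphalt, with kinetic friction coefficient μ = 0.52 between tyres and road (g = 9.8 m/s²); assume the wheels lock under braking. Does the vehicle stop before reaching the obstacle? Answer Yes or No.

No

21 ft/s × 0.3048 = 6.4008 m/s.
a = μg = 0.52 × 9.8 = 5.096 m/s².
Reaction distance = 6.4008 × 1.18 = 7.553 m.
Braking distance = v²/(2a) = 40.970 / 10.192 = 4.020 m.
Total stopping distance = 7.553 + 4.020 = 11.573 m, vs 10 m available — it cannot stop in time and overshoots by 11.573 − 10 = 1.573 m.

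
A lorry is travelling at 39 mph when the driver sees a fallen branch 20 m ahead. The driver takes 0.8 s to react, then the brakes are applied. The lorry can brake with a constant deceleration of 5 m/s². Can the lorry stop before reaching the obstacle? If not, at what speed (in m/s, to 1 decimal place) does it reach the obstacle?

39 mph × 0.44704 = 17.4346 m/s.
Reaction distance = 17.4346 × 0.8 = 13.948 m.
Braking distance needed to stop: v²/(2a) = 303.965 / 10.000 = 30.396 m, so total needed = 13.948 + 30.396 = 44.344 m > 20 m — it cannot stop.
Distance remaining when braking begins: 20 − 13.948 = 6.052 m.
v² = v₀² − 2a·d = 303.965 − 2 × 5.000 × 6.052 = 243.445 m²/s².
v = √243.445 = 15.603 m/s.

No — it strikes the obstacle at 15.6 m/s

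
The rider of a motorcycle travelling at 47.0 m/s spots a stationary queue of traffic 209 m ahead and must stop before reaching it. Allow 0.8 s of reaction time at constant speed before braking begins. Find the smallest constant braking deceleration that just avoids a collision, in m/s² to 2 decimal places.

Required deceleration ≈ 6.44 m/s²

Distance covered during reaction = 47.0000 × 0.8 = 37.600 m.
Distance available for braking: 209 − 37.600 = 171.400 m.
v² = 2a·d ⇒ a = v²/(2d) = 47.0000² / (2 × 171.400) = 2209.000 / 342.800 = 6.4440 m/s².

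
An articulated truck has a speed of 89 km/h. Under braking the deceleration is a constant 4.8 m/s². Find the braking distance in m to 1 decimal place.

Braking distance ≈ 63.7 m

89 km/h ÷ 3.6 = 24.7222 m/s.
Braking distance = v²/(2a) = 24.7222² / (2 × 4.800) = 611.187 / 9.600 = 63.665 m.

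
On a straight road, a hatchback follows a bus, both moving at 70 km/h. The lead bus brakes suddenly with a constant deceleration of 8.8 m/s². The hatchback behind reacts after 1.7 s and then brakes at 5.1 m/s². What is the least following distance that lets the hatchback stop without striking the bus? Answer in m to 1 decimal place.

70 km/h ÷ 3.6 = 19.4444 m/s.
Leader travels v²/(2a_L) = 378.085 / 17.600 = 21.482 m before stopping.
Follower covers v·t_r = 19.4444 × 1.7 = 33.055 m while reacting, then v²/(2a_F) = 378.085 / 10.200 = 37.067 m while braking, for a total of 33.055 + 37.067 = 70.122 m.
Since a_F ≤ a_L and the follower starts braking later, the follower is never slower than the leader, so the closest approach is when both have stopped.
Minimum gap = 70.122 − 21.482 = 48.640 m.

Minimum gap ≈ 48.6 m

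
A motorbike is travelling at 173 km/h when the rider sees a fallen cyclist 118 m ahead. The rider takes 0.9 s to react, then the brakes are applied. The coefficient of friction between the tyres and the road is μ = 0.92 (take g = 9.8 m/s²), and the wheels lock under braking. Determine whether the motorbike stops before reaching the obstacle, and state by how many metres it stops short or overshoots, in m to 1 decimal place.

173 km/h ÷ 3.6 = 48.0556 m/s.
a = μg = 0.92 × 9.8 = 9.016 m/s².
Reaction distance = 48.0556 × 0.9 = 43.250 m.
Braking distance = v²/(2a) = 2309.341 / 18.032 = 128.069 m.
Total stopping distance = 43.250 + 128.069 = 171.319 m, vs 118 m available — it cannot stop in time and overshoots by 171.319 − 118 = 53.319 m.

No — it overshoots by 53.3 m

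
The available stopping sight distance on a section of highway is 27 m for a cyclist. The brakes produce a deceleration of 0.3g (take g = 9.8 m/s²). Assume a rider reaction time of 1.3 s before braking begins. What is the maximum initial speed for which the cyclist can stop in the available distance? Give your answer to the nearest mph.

a = 0.3 × 9.8 = 2.940 m/s².
Stopping distance: v·t_r + v²/(2a) = 27 with t_r = 1.3 s and a = 2.940 m/s².
So v² + 7.644 v − 158.76 = 0.
Positive root: v = −a·t_r + √((a·t_r)² + 2a·d) = −3.822 + √(14.608 + 158.76) = 9.3449 m/s.
9.3449 m/s ÷ 0.44704 = 20.904 mph.

Maximum speed ≈ 21 mph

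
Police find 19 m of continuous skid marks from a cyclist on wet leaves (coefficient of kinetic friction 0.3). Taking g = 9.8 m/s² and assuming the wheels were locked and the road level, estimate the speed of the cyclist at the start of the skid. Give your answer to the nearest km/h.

Initial speed ≈ 38 km/h

Deceleration a = μg = 0.3 × 9.8 = 2.940 m/s².
v = √(2a·d) = √(2 × 2.940 × 19) = √111.720 = 10.5698 m/s.
= 10.5698 × 3.6 = 38.051 km/h.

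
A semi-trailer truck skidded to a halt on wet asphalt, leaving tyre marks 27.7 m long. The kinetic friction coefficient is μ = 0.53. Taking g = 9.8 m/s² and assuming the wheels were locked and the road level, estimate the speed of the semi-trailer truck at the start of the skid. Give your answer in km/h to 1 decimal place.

Initial speed ≈ 61.1 km/h

Deceleration a = μg = 0.53 × 9.8 = 5.194 m/s².
v = √(2a·d) = √(2 × 5.194 × 27.7) = √287.748 = 16.9631 m/s.
= 16.9631 × 3.6 = 61.067 km/h.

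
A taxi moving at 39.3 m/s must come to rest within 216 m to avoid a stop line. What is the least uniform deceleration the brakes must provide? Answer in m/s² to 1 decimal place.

v² = 2a·d ⇒ a = v²/(2d) = 39.3000² / (2 × 216.000) = 1544.490 / 432.000 = 3.5752 m/s².

Required deceleration ≈ 3.6 m/s²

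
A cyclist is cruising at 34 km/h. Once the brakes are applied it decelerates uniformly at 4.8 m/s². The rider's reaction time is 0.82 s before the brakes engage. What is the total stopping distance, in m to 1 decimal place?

Total stopping distance ≈ 17.0 m

34 km/h ÷ 3.6 = 9.4444 m/s.
Reaction distance = v·t_r = 9.4444 × 0.82 = 7.744 m.
Braking distance = v²/(2a) = 9.4444² / (2 × 4.800) = 89.197 / 9.600 = 9.291 m.
Total = 7.744 + 9.291 = 17.035 m.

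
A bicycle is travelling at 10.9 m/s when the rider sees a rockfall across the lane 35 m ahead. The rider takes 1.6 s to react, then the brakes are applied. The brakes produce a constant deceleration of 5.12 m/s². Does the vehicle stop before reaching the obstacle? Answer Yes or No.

Reaction distance = 10.9000 × 1.6 = 17.440 m.
Braking distance = v²/(2a) = 118.810 / 10.240 = 11.603 m.
Total stopping distance = 17.440 + 11.603 = 29.043 m, vs 35 m available — it stops with 35 − 29.043 = 5.957 m to spare.

Yes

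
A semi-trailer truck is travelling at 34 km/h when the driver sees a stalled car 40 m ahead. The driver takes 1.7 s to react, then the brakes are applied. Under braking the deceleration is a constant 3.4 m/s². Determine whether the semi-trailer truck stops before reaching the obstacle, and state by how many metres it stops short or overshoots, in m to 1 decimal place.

34 km/h ÷ 3.6 = 9.4444 m/s.
Reaction distance = 9.4444 × 1.7 = 16.055 m.
Braking distance = v²/(2a) = 89.197 / 6.800 = 13.117 m.
Total stopping distance = 16.055 + 13.117 = 29.172 m, vs 40 m available — it stops with 40 − 29.172 = 10.828 m to spare.

Yes — it stops 10.8 m short of the obstacle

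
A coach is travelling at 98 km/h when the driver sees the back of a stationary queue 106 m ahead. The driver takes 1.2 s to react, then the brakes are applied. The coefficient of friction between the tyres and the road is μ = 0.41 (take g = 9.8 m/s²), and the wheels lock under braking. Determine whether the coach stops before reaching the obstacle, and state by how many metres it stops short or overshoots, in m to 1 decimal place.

98 km/h ÷ 3.6 = 27.2222 m/s.
a = μg = 0.41 × 9.8 = 4.018 m/s².
Reaction distance = 27.2222 × 1.2 = 32.667 m.
Braking distance = v²/(2a) = 741.048 / 8.036 = 92.216 m.
Total stopping distance = 32.667 + 92.216 = 124.883 m, vs 106 m available — it cannot stop in time and overshoots by 124.883 − 106 = 18.883 m.

No — it overshoots by 18.9 m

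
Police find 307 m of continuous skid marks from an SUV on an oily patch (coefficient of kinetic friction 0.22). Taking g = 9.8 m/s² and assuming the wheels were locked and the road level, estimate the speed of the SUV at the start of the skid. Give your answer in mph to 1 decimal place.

Deceleration a = μg = 0.22 × 9.8 = 2.156 m/s².
v = √(2a·d) = √(2 × 2.156 × 307) = √1323.784 = 36.3838 m/s.
= 36.3838 ÷ 0.44704 = 81.388 mph.

Initial speed ≈ 81.4 mph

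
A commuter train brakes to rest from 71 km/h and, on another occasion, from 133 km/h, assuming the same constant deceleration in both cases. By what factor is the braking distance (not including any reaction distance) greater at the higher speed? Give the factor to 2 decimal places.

Braking distance d = v²/(2a), so with a fixed, d ∝ v².
Factor = (133/71)² = 1.8732² = 3.5089.

Factor ≈ 3.51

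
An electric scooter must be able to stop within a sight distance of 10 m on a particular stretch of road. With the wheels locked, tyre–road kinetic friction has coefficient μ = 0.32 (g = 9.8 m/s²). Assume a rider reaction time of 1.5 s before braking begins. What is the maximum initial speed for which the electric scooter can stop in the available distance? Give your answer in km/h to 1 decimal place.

a = μg = 0.32 × 9.8 = 3.136 m/s².
Stopping distance: v·t_r + v²/(2a) = 10 with t_r = 1.5 s and a = 3.136 m/s².
So v² + 9.408 v − 62.72 = 0.
Positive root: v = −a·t_r + √((a·t_r)² + 2a·d) = −4.704 + √(22.128 + 62.72) = 4.5073 m/s.
4.5073 m/s × 3.6 = 16.226 km/h.

Maximum speed ≈ 16.2 km/h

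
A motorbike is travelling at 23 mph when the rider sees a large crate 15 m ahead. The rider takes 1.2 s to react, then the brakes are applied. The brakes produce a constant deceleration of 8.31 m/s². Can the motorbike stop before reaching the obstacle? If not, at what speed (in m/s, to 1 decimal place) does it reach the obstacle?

No — it strikes the obstacle at 7.8 m/s

23 mph × 0.44704 = 10.2819 m/s.
Reaction distance = 10.2819 × 1.2 = 12.338 m.
Braking distance needed to stop: v²/(2a) = 105.717 / 16.620 = 6.361 m, so total needed = 12.338 + 6.361 = 18.699 m > 15 m — it cannot stop.
Distance remaining when braking begins: 15 − 12.338 = 2.662 m.
v² = v₀² − 2a·d = 105.717 − 2 × 8.310 × 2.662 = 61.475 m²/s².
v = √61.475 = 7.841 m/s.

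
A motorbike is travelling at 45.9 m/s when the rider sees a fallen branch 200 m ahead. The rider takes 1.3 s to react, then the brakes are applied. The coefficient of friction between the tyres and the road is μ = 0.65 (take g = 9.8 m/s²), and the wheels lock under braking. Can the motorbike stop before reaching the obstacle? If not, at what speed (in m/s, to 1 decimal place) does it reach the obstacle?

a = μg = 0.65 × 9.8 = 6.370 m/s².
Reaction distance = 45.9000 × 1.3 = 59.670 m.
Braking distance needed to stop: v²/(2a) = 2106.810 / 12.740 = 165.370 m, so total needed = 59.670 + 165.370 = 225.040 m > 200 m — it cannot stop.
Distance remaining when braking begins: 200 − 59.670 = 140.330 m.
v² = v₀² − 2a·d = 2106.810 − 2 × 6.370 × 140.330 = 319.006 m²/s².
v = √319.006 = 17.861 m/s.

No — it strikes the obstacle at 17.9 m/s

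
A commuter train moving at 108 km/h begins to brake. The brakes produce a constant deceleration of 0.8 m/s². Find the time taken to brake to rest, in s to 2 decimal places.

108 km/h ÷ 3.6 = 30.0000 m/s.
Braking time = v/a = 30.0000 / 0.800 = 37.500 s.

Braking time ≈ 37.50 s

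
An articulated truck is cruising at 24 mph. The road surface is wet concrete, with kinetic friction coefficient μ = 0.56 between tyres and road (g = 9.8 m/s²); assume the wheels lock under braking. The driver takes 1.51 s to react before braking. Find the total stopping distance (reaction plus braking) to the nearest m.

24 mph × 0.44704 = 10.7290 m/s.
a = μg = 0.56 × 9.8 = 5.488 m/s².
Reaction distance = v·t_r = 10.7290 × 1.51 = 16.201 m.
Braking distance = v²/(2a) = 10.7290² / (2 × 5.488) = 115.111 / 10.976 = 10.488 m.
Total = 16.201 + 10.488 = 26.689 m.

Total stopping distance ≈ 27 m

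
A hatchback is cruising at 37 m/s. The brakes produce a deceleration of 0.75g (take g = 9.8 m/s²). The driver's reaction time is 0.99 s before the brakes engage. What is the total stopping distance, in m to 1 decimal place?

a = 0.75 × 9.8 = 7.350 m/s².
Reaction distance = v·t_r = 37.0000 × 0.99 = 36.630 m.
Braking distance = v²/(2a) = 37.0000² / (2 × 7.350) = 1369.000 / 14.700 = 93.129 m.
Total = 36.630 + 93.129 = 129.759 m.

Total stopping distance ≈ 129.8 m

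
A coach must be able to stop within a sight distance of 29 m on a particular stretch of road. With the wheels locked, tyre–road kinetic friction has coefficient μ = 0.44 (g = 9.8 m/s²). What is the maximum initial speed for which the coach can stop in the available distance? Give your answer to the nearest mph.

a = μg = 0.44 × 9.8 = 4.312 m/s².
v²/(2a) = d ⇒ v = √(2 × 4.312 × 29) = √250.10 = 15.8146 m/s.
15.8146 m/s ÷ 0.44704 = 35.376 mph.

Maximum speed ≈ 35 mph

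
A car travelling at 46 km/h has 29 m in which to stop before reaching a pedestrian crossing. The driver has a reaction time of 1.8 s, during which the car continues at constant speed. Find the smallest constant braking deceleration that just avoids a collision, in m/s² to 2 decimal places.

Required deceleration ≈ 13.61 m/s²

46 km/h ÷ 3.6 = 12.7778 m/s.
Distance covered during reaction = 12.7778 × 1.8 = 23.000 m.
Distance available for braking: 29 − 23.000 = 6.000 m.
v² = 2a·d ⇒ a = v²/(2d) = 12.7778² / (2 × 6.000) = 163.272 / 12.000 = 13.6060 m/s².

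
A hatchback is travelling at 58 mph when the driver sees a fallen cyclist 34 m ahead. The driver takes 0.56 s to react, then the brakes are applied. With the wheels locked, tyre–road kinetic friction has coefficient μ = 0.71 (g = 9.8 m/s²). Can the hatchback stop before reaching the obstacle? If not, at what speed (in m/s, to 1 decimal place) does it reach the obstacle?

No — it strikes the obstacle at 20.0 m/s

58 mph × 0.44704 = 25.9283 m/s.
a = μg = 0.71 × 9.8 = 6.958 m/s².
Reaction distance = 25.9283 × 0.56 = 14.520 m.
Braking distance needed to stop: v²/(2a) = 672.277 / 13.916 = 48.310 m, so total needed = 14.520 + 48.310 = 62.830 m > 34 m — it cannot stop.
Distance remaining when braking begins: 34 − 14.520 = 19.480 m.
v² = v₀² − 2a·d = 672.277 − 2 × 6.958 × 19.480 = 401.193 m²/s².
v = √401.193 = 20.030 m/s.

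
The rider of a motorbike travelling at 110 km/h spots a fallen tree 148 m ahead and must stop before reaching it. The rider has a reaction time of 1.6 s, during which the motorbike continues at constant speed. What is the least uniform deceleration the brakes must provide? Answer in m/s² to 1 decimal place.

110 km/h ÷ 3.6 = 30.5556 m/s.
Distance covered during reaction = 30.5556 × 1.6 = 48.889 m.
Distance available for braking: 148 − 48.889 = 99.111 m.
v² = 2a·d ⇒ a = v²/(2d) = 30.5556² / (2 × 99.111) = 933.645 / 198.222 = 4.7101 m/s².

Required deceleration ≈ 4.7 m/s²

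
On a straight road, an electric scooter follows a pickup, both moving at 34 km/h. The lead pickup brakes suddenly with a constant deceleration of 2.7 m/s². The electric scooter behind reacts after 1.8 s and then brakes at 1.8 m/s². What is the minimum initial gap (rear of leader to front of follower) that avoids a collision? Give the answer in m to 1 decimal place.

Minimum gap ≈ 25.3 m

34 km/h ÷ 3.6 = 9.4444 m/s.
Leader travels v²/(2a_L) = 89.197 / 5.400 = 16.518 m before stopping.
Follower covers v·t_r = 9.4444 × 1.8 = 17.000 m while reacting, then v²/(2a_F) = 89.197 / 3.600 = 24.777 m while braking, for a total of 17.000 + 24.777 = 41.777 m.
Since a_F ≤ a_L and the follower starts braking later, the follower is never slower than the leader, so the closest approach is when both have stopped.
Minimum gap = 41.777 − 16.518 = 25.259 m.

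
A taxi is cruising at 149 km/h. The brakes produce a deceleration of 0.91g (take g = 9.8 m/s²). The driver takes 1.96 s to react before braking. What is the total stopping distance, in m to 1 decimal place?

149 km/h ÷ 3.6 = 41.3889 m/s.
a = 0.91 × 9.8 = 8.918 m/s².
Reaction distance = v·t_r = 41.3889 × 1.96 = 81.122 m.
Braking distance = v²/(2a) = 41.3889² / (2 × 8.918) = 1713.041 / 17.836 = 96.044 m.
Total = 81.122 + 96.044 = 177.166 m.

Total stopping distance ≈ 177.2 m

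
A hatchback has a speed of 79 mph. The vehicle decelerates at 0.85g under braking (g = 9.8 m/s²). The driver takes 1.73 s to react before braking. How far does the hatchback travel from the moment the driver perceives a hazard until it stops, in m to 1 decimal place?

Total stopping distance ≈ 136.0 m

79 mph × 0.44704 = 35.3162 m/s.
a = 0.85 × 9.8 = 8.330 m/s².
Reaction distance = v·t_r = 35.3162 × 1.73 = 61.097 m.
Braking distance = v²/(2a) = 35.3162² / (2 × 8.330) = 1247.234 / 16.660 = 74.864 m.
Total = 61.097 + 74.864 = 135.961 m.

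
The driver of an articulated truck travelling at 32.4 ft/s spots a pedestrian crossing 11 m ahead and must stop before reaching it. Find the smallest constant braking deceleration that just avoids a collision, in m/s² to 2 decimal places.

Required deceleration ≈ 4.43 m/s²

32.4 ft/s × 0.3048 = 9.8755 m/s.
v² = 2a·d ⇒ a = v²/(2d) = 9.8755² / (2 × 11.000) = 97.526 / 22.000 = 4.4330 m/s².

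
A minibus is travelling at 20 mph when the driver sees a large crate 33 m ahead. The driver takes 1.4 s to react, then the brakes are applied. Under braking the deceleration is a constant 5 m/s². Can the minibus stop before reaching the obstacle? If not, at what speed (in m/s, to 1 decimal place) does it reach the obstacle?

Yes — it stops about 12.5 m short of the obstacle, so it never reaches it

20 mph × 0.44704 = 8.9408 m/s.
Reaction distance = 8.9408 × 1.4 = 12.517 m.
Braking distance = v²/(2a) = 79.938 / 10.000 = 7.994 m.
Total stopping distance = 12.517 + 7.994 = 20.511 m, vs 33 m available — it stops with 33 − 20.511 = 12.489 m to spare.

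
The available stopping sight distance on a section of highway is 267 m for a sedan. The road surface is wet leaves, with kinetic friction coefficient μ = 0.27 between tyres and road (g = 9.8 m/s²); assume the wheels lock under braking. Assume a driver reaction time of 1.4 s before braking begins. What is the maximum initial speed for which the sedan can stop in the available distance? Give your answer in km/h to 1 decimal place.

a = μg = 0.27 × 9.8 = 2.646 m/s².
Stopping distance: v·t_r + v²/(2a) = 267 with t_r = 1.4 s and a = 2.646 m/s².
So v² + 7.409 v − 1412.96 = 0.
Positive root: v = −a·t_r + √((a·t_r)² + 2a·d) = −3.704 + √(13.720 + 1412.96) = 34.0674 m/s.
34.0674 m/s × 3.6 = 122.643 km/h.

Maximum speed ≈ 122.6 km/h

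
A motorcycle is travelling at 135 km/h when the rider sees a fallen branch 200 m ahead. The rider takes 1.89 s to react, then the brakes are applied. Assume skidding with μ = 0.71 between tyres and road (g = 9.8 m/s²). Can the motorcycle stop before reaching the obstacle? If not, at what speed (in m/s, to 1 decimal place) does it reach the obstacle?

Yes — it stops about 28.1 m short of the obstacle, so it never reaches it

135 km/h ÷ 3.6 = 37.5000 m/s.
a = μg = 0.71 × 9.8 = 6.958 m/s².
Reaction distance = 37.5000 × 1.89 = 70.875 m.
Braking distance = v²/(2a) = 1406.250 / 13.916 = 101.053 m.
Total stopping distance = 70.875 + 101.053 = 171.928 m, vs 200 m available — it stops with 200 − 171.928 = 28.072 m to spare.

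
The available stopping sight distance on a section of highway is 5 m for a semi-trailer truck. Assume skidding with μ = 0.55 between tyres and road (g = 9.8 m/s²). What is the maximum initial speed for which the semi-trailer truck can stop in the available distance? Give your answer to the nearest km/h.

Maximum speed ≈ 26 km/h

a = μg = 0.55 × 9.8 = 5.390 m/s².
v²/(2a) = d ⇒ v = √(2 × 5.390 × 5) = √53.90 = 7.3417 m/s.
7.3417 m/s × 3.6 = 26.430 km/h.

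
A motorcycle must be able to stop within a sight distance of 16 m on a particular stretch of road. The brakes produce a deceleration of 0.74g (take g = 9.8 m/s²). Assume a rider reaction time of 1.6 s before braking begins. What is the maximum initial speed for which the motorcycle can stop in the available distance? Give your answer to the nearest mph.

Maximum speed ≈ 17 mph

a = 0.74 × 9.8 = 7.252 m/s².
Stopping distance: v·t_r + v²/(2a) = 16 with t_r = 1.6 s and a = 7.252 m/s².
So v² + 23.206 v − 232.06 = 0.
Positive root: v = −a·t_r + √((a·t_r)² + 2a·d) = −11.603 + √(134.630 + 232.06) = 7.5462 m/s.
7.5462 m/s ÷ 0.44704 = 16.880 mph.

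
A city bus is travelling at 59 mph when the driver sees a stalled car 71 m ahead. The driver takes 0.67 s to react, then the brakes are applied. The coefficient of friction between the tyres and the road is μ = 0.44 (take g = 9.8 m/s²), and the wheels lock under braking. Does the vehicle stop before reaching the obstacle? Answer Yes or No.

59 mph × 0.44704 = 26.3754 m/s.
a = μg = 0.44 × 9.8 = 4.312 m/s².
Reaction distance = 26.3754 × 0.67 = 17.672 m.
Braking distance = v²/(2a) = 695.662 / 8.624 = 80.666 m.
Total stopping distance = 17.672 + 80.666 = 98.338 m, vs 71 m available — it cannot stop in time and overshoots by 98.338 − 71 = 27.338 m.

No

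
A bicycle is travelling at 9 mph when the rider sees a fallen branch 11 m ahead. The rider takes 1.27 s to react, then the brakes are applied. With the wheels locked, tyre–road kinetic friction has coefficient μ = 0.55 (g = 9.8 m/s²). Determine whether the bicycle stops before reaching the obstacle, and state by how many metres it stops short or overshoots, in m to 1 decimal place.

9 mph × 0.44704 = 4.0234 m/s.
a = μg = 0.55 × 9.8 = 5.390 m/s².
Reaction distance = 4.0234 × 1.27 = 5.110 m.
Braking distance = v²/(2a) = 16.188 / 10.780 = 1.502 m.
Total stopping distance = 5.110 + 1.502 = 6.612 m, vs 11 m available — it stops with 11 − 6.612 = 4.388 m to spare.

Yes — it stops 4.4 m short of the obstacle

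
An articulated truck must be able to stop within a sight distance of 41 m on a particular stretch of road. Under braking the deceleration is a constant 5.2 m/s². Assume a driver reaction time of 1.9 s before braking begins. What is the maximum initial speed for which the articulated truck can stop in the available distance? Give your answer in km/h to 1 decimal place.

Maximum speed ≈ 46.8 km/h

Stopping distance: v·t_r + v²/(2a) = 41 with t_r = 1.9 s and a = 5.200 m/s².
So v² + 19.760 v − 426.40 = 0.
Positive root: v = −a·t_r + √((a·t_r)² + 2a·d) = −9.880 + √(97.614 + 426.40) = 13.0114 m/s.
13.0114 m/s × 3.6 = 46.841 km/h.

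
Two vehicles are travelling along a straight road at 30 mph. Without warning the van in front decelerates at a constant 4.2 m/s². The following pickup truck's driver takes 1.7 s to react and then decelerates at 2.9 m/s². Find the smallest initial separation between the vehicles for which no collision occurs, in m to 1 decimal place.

30 mph × 0.44704 = 13.4112 m/s.
Leader travels v²/(2a_L) = 179.860 / 8.400 = 21.412 m before stopping.
Follower covers v·t_r = 13.4112 × 1.7 = 22.799 m while reacting, then v²/(2a_F) = 179.860 / 5.800 = 31.010 m while braking, for a total of 22.799 + 31.010 = 53.809 m.
Since a_F ≤ a_L and the follower starts braking later, the follower is never slower than the leader, so the closest approach is when both have stopped.
Minimum gap = 53.809 − 21.412 = 32.397 m.

Minimum gap ≈ 32.4 m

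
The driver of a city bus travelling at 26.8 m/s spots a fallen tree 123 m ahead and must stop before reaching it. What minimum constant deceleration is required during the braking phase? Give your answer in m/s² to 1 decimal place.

v² = 2a·d ⇒ a = v²/(2d) = 26.8000² / (2 × 123.000) = 718.240 / 246.000 = 2.9197 m/s².

Required deceleration ≈ 2.9 m/s²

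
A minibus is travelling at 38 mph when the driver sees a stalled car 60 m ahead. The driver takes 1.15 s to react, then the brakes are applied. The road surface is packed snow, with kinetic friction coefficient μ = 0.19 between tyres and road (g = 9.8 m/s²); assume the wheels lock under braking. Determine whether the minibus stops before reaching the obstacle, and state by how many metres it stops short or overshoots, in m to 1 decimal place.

No — it overshoots by 37.0 m

38 mph × 0.44704 = 16.9875 m/s.
a = μg = 0.19 × 9.8 = 1.862 m/s².
Reaction distance = 16.9875 × 1.15 = 19.536 m.
Braking distance = v²/(2a) = 288.575 / 3.724 = 77.491 m.
Total stopping distance = 19.536 + 77.491 = 97.027 m, vs 60 m available — it cannot stop in time and overshoots by 97.027 − 60 = 37.027 m.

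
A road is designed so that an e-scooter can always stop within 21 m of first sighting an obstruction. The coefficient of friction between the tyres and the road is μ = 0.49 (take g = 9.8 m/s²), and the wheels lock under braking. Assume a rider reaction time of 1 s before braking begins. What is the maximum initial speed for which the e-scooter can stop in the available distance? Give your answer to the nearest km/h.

Maximum speed ≈ 37 km/h

a = μg = 0.49 × 9.8 = 4.802 m/s².
Stopping distance: v·t_r + v²/(2a) = 21 with t_r = 1 s and a = 4.802 m/s².
So v² + 9.604 v − 201.68 = 0.
Positive root: v = −a·t_r + √((a·t_r)² + 2a·d) = −4.802 + √(23.059 + 201.68) = 10.1893 m/s.
10.1893 m/s × 3.6 = 36.681 km/h.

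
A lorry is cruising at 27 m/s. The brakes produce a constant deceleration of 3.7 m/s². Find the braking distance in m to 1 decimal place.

Braking distance = v²/(2a) = 27.0000² / (2 × 3.700) = 729.000 / 7.400 = 98.514 m.

Braking distance ≈ 98.5 m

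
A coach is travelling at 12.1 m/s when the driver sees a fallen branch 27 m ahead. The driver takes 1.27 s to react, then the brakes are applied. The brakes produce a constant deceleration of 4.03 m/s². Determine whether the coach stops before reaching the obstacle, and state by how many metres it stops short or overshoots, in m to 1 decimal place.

Reaction distance = 12.1000 × 1.27 = 15.367 m.
Braking distance = v²/(2a) = 146.410 / 8.060 = 18.165 m.
Total stopping distance = 15.367 + 18.165 = 33.532 m, vs 27 m available — it cannot stop in time and overshoots by 33.532 − 27 = 6.532 m.

No — it overshoots by 6.5 m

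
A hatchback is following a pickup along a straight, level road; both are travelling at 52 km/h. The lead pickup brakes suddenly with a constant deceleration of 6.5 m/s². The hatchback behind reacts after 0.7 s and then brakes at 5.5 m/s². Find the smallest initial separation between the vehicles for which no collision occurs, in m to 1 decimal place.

Minimum gap ≈ 13.0 m

52 km/h ÷ 3.6 = 14.4444 m/s.
Leader travels v²/(2a_L) = 208.641 / 13.000 = 16.049 m before stopping.
Follower covers v·t_r = 14.4444 × 0.7 = 10.111 m while reacting, then v²/(2a_F) = 208.641 / 11.000 = 18.967 m while braking, for a total of 10.111 + 18.967 = 29.078 m.
Since a_F ≤ a_L and the follower starts braking later, the follower is never slower than the leader, so the closest approach is when both have stopped.
Minimum gap = 29.078 − 16.049 = 13.029 m.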